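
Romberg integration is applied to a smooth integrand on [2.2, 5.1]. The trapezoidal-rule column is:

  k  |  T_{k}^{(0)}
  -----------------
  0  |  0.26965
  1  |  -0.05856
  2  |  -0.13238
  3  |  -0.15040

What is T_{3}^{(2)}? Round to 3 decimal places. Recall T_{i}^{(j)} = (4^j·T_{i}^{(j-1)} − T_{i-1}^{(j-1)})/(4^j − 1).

Richardson extrapolation on the trapezoidal column (denominator 4−1=3):
T_{2}^{(1)} = -0.13238 + (-0.13238 − (-0.05856))/3 = -0.15699
T_{3}^{(1)} = -0.15040 + (-0.15040 − (-0.13238))/3 = -0.15641
T_{3}^{(2)} = (16·(-0.15641) − (-0.15699)) / 15 = -0.15637
(Column j=1 coincides with Simpson's rule on the same nodes.)

-0.156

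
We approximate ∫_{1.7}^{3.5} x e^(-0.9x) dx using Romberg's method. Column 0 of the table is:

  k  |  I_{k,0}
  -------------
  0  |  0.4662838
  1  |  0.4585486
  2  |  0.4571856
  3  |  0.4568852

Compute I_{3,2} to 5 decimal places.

I_{2,1} = 0.4571856 + (0.4571856 − 0.4585486)/3 = 0.4567313
I_{3,1} = (4·0.4568852 − 0.4571856) / 3 = 0.4567851
I_{3,2} = 0.4567851 + (0.4567851 − 0.4567313)/15 = 0.4567887
(Column j=1 coincides with Simpson's rule on the same nodes.)

0.45679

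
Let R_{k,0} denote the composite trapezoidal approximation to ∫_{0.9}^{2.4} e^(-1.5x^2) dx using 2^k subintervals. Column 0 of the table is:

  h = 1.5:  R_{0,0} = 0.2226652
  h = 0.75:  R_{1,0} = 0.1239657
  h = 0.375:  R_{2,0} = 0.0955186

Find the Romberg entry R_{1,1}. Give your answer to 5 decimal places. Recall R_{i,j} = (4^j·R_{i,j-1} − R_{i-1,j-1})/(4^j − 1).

Richardson extrapolation on the trapezoidal column (denominator 4−1=3):
R_{1,1} = 0.1239657 + (0.1239657 − 0.2226652)/3 = 0.0910659

0.09107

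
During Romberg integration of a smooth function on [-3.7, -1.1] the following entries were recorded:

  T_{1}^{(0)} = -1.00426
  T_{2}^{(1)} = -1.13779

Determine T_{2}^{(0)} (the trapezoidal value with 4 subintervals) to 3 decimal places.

From T_{2}^{(1)} = (4·T_{2}^{(0)} − T_{1}^{(0)})/3, solve for T_{2}^{(0)}:
4·T_{2}^{(0)} = 3·(-1.13779) + (-1.00426) = -4.41763
T_{2}^{(0)} = -1.10441

-1.104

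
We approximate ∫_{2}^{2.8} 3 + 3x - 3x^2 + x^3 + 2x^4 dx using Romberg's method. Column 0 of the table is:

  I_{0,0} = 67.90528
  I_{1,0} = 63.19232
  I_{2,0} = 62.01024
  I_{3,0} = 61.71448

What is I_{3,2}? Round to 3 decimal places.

Richardson extrapolation on the trapezoidal column (denominator 4−1=3):
I_{2,1} = 62.01024 + (62.01024 − 63.19232)/3 = 61.61621
I_{3,1} = 61.71448 + (61.71448 − 62.01024)/3 = 61.61589
I_{3,2} = 61.61589 + (61.61589 − 61.61621)/15 = 61.61587

61.616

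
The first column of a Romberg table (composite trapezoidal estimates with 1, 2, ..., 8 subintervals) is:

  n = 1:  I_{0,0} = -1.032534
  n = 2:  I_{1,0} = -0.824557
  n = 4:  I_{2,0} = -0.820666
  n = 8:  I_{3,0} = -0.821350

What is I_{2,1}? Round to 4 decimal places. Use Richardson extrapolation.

I_{2,1} = (4·(-0.820666) − (-0.824557)) / 3 = -0.819369

-0.8194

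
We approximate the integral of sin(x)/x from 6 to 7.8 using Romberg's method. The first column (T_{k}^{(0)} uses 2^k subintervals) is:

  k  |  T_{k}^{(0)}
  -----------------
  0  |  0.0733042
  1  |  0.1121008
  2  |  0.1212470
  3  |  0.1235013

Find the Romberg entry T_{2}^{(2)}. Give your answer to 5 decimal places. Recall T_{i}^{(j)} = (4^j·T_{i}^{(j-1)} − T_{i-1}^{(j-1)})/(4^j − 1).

Richardson extrapolation on the trapezoidal column (denominator 4−1=3):
T_{1}^{(1)} = (4·0.1121008 − 0.0733042) / 3 = 0.1250330
T_{2}^{(1)} = 0.1212470 + (0.1212470 − 0.1121008)/3 = 0.1242957
T_{2}^{(2)} = 0.1242957 + (0.1242957 − 0.1250330)/15 = 0.1242465
(Column j=1 coincides with Simpson's rule on the same nodes.)

0.12425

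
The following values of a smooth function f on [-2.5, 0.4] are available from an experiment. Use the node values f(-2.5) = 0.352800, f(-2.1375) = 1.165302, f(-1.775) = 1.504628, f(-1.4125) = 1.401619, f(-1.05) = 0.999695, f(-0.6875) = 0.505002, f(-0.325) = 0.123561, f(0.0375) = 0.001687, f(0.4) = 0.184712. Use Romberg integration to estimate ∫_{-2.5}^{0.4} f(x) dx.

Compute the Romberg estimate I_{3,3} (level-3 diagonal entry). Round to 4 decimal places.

2.1855

I_{0,0} (trapezoid, 1 panel, h=2.9000): 0.779392
I_{1,0} (trapezoid, 2 panels, h=1.4500): 1.839254
I_{2,0} (trapezoid, 4 panels, h=0.7250): 2.100064
I_{3,0} (trapezoid, 8 panels, h=0.3625): 2.164216
I_{1,1} = 1.839254 + (1.839254 − 0.779392)/3 = 2.192541
I_{2,1} = 2.100064 + (2.100064 − 1.839254)/3 = 2.187001
I_{3,1} = 2.164216 + (2.164216 − 2.100064)/3 = 2.185600
I_{2,2} = 2.187001 + (2.187001 − 2.192541)/15 = 2.186632
I_{3,2} = 2.185600 + (2.185600 − 2.187001)/15 = 2.185507
I_{3,3} = 2.185507 + (2.185507 − 2.186632)/63 = 2.185489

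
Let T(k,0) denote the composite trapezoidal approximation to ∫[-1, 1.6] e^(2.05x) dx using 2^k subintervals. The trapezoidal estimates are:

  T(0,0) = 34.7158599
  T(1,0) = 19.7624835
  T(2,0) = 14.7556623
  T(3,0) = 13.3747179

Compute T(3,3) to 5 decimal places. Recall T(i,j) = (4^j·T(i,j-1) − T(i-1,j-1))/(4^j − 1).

T(1,1) = 19.7624835 + (19.7624835 − 34.7158599)/3 = 14.7780247
T(2,1) = 14.7556623 + (14.7556623 − 19.7624835)/3 = 13.0867219
T(3,1) = 13.3747179 + (13.3747179 − 14.7556623)/3 = 12.9144031
T(2,2) = (16·13.0867219 − 14.7780247) / 15 = 12.9739684
T(3,2) = 12.9144031 + (12.9144031 − 13.0867219)/15 = 12.9029152
T(3,3) = (64·12.9029152 − 12.9739684) / 63 = 12.9017874

12.90179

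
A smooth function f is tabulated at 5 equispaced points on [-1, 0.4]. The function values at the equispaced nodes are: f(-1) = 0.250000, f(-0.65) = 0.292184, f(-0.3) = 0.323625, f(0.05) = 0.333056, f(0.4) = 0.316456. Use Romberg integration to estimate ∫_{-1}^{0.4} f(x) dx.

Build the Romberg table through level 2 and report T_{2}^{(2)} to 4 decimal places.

0.4333

T_{0}^{(0)} (trapezoid, 1 panel, h=1.4000): 0.396519
T_{1}^{(0)} (trapezoid, 2 panels, h=0.7000): 0.424797
T_{2}^{(0)} (trapezoid, 4 panels, h=0.3500): 0.431233
T_{1}^{(1)} = 0.424797 + (0.424797 − 0.396519)/3 = 0.434223
T_{2}^{(1)} = 0.431233 + (0.431233 − 0.424797)/3 = 0.433378
T_{2}^{(2)} = 0.433378 + (0.433378 − 0.434223)/15 = 0.433322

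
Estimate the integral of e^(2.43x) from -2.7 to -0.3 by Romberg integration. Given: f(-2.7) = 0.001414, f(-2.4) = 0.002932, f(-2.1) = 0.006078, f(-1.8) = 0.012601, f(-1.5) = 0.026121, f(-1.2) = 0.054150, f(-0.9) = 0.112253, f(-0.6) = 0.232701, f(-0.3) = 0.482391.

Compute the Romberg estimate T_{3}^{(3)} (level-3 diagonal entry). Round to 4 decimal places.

0.1980

T_{0}^{(0)} (trapezoid, 1 panel, h=2.4000): 0.580566
T_{1}^{(0)} (trapezoid, 2 panels, h=1.2000): 0.321628
T_{2}^{(0)} (trapezoid, 4 panels, h=0.6000): 0.231813
T_{3}^{(0)} (trapezoid, 8 panels, h=0.3000): 0.206622
T_{1}^{(1)} = 0.321628 + (0.321628 − 0.580566)/3 = 0.235315
T_{2}^{(1)} = 0.231813 + (0.231813 − 0.321628)/3 = 0.201875
T_{3}^{(1)} = 0.206622 + (0.206622 − 0.231813)/3 = 0.198225
T_{2}^{(2)} = 0.201875 + (0.201875 − 0.235315)/15 = 0.199646
T_{3}^{(2)} = 0.198225 + (0.198225 − 0.201875)/15 = 0.197982
T_{3}^{(3)} = 0.197982 + (0.197982 − 0.199646)/63 = 0.197956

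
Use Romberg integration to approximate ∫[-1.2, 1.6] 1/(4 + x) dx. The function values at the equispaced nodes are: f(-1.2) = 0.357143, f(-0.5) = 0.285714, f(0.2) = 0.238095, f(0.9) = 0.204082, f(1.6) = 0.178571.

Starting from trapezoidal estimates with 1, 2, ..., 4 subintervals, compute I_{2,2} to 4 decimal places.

0.6932

I_{0,0} (trapezoid, 1 panel, h=2.8000): 0.750000
I_{1,0} (trapezoid, 2 panels, h=1.4000): 0.708333
I_{2,0} (trapezoid, 4 panels, h=0.7000): 0.697024
I_{1,1} = 0.708333 + (0.708333 − 0.750000)/3 = 0.694444
I_{2,1} = 0.697024 + (0.697024 − 0.708333)/3 = 0.693254
I_{2,2} = 0.693254 + (0.693254 − 0.694444)/15 = 0.693175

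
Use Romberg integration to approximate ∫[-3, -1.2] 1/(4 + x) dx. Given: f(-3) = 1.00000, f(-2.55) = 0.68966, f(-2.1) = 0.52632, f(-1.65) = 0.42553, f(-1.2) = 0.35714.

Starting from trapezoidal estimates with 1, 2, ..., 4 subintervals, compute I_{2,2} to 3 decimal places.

I_{0,0} (trapezoid, 1 panel, h=1.8000): 1.22143
I_{1,0} (trapezoid, 2 panels, h=0.9000): 1.08440
I_{2,0} (trapezoid, 4 panels, h=0.4500): 1.04404
I_{1,1} = 1.08440 + (1.08440 − 1.22143)/3 = 1.03872
I_{2,1} = 1.04404 + (1.04404 − 1.08440)/3 = 1.03059
I_{2,2} = 1.03059 + (1.03059 − 1.03872)/15 = 1.03005

1.030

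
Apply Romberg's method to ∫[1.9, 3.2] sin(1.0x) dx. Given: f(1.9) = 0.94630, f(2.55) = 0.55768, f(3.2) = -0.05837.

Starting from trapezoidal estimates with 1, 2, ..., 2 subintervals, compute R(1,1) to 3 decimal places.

R(0,0) (trapezoid, 1 panel, h=1.3000): 0.57715
R(1,0) (trapezoid, 2 panels, h=0.6500): 0.65107
R(1,1) = 0.65107 + (0.65107 − 0.57715)/3 = 0.67571

0.676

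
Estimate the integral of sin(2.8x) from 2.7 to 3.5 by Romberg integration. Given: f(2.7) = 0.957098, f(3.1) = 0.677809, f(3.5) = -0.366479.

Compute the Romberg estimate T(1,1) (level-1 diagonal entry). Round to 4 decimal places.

T(0,0) (trapezoid, 1 panel, h=0.8000): 0.236248
T(1,0) (trapezoid, 2 panels, h=0.4000): 0.389247
T(1,1) = 0.389247 + (0.389247 − 0.236248)/3 = 0.440247

0.4402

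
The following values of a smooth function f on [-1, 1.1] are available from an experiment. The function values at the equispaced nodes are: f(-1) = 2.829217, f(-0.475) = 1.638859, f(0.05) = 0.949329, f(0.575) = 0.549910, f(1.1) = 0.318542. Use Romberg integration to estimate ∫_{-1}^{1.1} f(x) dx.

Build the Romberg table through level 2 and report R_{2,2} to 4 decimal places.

R_{0,0} (trapezoid, 1 panel, h=2.1000): 3.305147
R_{1,0} (trapezoid, 2 panels, h=1.0500): 2.649369
R_{2,0} (trapezoid, 4 panels, h=0.5250): 2.473788
R_{1,1} = 2.649369 + (2.649369 − 3.305147)/3 = 2.430776
R_{2,1} = 2.473788 + (2.473788 − 2.649369)/3 = 2.415261
R_{2,2} = 2.415261 + (2.415261 − 2.430776)/15 = 2.414227

2.4142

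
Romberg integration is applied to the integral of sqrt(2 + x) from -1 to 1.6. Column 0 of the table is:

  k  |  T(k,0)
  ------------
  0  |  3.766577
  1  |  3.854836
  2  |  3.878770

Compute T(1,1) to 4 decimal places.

3.8843

Richardson extrapolation on the trapezoidal column (denominator 4−1=3):
T(1,1) = (4·3.854836 − 3.766577) / 3 = 3.884256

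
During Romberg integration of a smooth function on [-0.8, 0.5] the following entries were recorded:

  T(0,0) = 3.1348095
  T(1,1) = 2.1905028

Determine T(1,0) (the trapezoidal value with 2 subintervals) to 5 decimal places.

2.42658

From T(1,1) = (4·T(1,0) − T(0,0))/3, solve for T(1,0):
4·T(1,0) = 3·2.1905028 + 3.1348095 = 9.7063179
T(1,0) = 2.4265795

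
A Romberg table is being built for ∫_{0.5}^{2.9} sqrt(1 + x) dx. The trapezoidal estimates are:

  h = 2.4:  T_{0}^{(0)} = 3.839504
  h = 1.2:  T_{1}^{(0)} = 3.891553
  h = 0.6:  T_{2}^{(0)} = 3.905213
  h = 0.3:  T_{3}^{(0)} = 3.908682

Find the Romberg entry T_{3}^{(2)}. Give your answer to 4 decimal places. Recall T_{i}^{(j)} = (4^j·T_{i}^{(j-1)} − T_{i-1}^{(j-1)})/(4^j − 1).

Richardson extrapolation on the trapezoidal column (denominator 4−1=3):
T_{2}^{(1)} = (4·3.905213 − 3.891553) / 3 = 3.909766
T_{3}^{(1)} = 3.908682 + (3.908682 − 3.905213)/3 = 3.909838
T_{3}^{(2)} = 3.909838 + (3.909838 − 3.909766)/15 = 3.909843
(Column j=1 coincides with Simpson's rule on the same nodes.)

3.9098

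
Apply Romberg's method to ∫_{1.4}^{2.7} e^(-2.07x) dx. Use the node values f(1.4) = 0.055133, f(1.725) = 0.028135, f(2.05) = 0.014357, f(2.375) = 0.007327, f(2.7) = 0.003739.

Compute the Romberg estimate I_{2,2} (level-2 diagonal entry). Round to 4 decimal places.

0.0248

I_{0,0} (trapezoid, 1 panel, h=1.3000): 0.038267
I_{1,0} (trapezoid, 2 panels, h=0.6500): 0.028465
I_{2,0} (trapezoid, 4 panels, h=0.3250): 0.025758
I_{1,1} = 0.028465 + (0.028465 − 0.038267)/3 = 0.025198
I_{2,1} = 0.025758 + (0.025758 − 0.028465)/3 = 0.024856
I_{2,2} = 0.024856 + (0.024856 − 0.025198)/15 = 0.024833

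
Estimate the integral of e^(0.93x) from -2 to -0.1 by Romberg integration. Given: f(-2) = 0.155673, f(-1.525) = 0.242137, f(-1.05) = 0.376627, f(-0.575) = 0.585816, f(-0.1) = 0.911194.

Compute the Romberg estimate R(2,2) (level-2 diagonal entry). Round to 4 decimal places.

R(0,0) (trapezoid, 1 panel, h=1.9000): 1.013524
R(1,0) (trapezoid, 2 panels, h=0.9500): 0.864557
R(2,0) (trapezoid, 4 panels, h=0.4750): 0.825556
R(1,1) = 0.864557 + (0.864557 − 1.013524)/3 = 0.814901
R(2,1) = 0.825556 + (0.825556 − 0.864557)/3 = 0.812556
R(2,2) = 0.812556 + (0.812556 − 0.814901)/15 = 0.812400

0.8124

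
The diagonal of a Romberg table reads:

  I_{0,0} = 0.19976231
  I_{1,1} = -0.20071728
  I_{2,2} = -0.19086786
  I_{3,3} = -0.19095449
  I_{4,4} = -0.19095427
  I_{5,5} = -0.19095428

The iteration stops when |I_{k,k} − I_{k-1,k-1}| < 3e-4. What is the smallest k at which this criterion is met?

|I_{1,1} − I_{0,0}| = 0.40047959 ≥ 3e-4
|I_{2,2} − I_{1,1}| = 0.00984942 ≥ 3e-4
|I_{3,3} − I_{2,2}| = 0.00008663 < 3e-4

k = 3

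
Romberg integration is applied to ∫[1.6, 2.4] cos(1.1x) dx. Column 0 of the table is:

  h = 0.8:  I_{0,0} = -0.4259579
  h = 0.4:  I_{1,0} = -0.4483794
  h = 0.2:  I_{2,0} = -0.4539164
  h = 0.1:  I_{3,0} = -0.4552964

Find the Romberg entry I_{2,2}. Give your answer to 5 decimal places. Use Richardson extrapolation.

Richardson extrapolation on the trapezoidal column (denominator 4−1=3):
I_{1,1} = -0.4483794 + (-0.4483794 − (-0.4259579))/3 = -0.4558532
I_{2,1} = (4·(-0.4539164) − (-0.4483794)) / 3 = -0.4557621
I_{2,2} = -0.4557621 + (-0.4557621 − (-0.4558532))/15 = -0.4557560

-0.45576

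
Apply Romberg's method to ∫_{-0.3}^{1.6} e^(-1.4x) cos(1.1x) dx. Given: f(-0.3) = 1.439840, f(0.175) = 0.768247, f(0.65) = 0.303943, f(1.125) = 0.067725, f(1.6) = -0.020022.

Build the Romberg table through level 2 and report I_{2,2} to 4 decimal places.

0.8516

I_{0,0} (trapezoid, 1 panel, h=1.9000): 1.348827
I_{1,0} (trapezoid, 2 panels, h=0.9500): 0.963159
I_{2,0} (trapezoid, 4 panels, h=0.4750): 0.878666
I_{1,1} = 0.963159 + (0.963159 − 1.348827)/3 = 0.834603
I_{2,1} = 0.878666 + (0.878666 − 0.963159)/3 = 0.850502
I_{2,2} = 0.850502 + (0.850502 − 0.834603)/15 = 0.851562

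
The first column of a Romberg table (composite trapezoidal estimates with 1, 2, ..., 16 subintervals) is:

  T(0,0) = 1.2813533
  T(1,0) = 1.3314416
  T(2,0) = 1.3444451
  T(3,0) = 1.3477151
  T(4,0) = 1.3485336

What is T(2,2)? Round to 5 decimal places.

Richardson extrapolation on the trapezoidal column (denominator 4−1=3):
T(1,1) = (4·1.3314416 − 1.2813533) / 3 = 1.3481377
T(2,1) = 1.3444451 + (1.3444451 − 1.3314416)/3 = 1.3487796
T(2,2) = (16·1.3487796 − 1.3481377) / 15 = 1.3488224

1.34882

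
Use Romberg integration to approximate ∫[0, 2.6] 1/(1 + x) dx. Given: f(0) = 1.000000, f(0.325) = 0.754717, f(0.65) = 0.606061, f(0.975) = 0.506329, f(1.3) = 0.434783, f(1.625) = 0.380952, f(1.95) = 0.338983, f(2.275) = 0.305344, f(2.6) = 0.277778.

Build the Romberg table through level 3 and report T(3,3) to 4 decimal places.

T(0,0) (trapezoid, 1 panel, h=2.6000): 1.661111
T(1,0) (trapezoid, 2 panels, h=1.3000): 1.395774
T(2,0) (trapezoid, 4 panels, h=0.6500): 1.312165
T(3,0) (trapezoid, 8 panels, h=0.3250): 1.288969
T(1,1) = 1.395774 + (1.395774 − 1.661111)/3 = 1.307328
T(2,1) = 1.312165 + (1.312165 − 1.395774)/3 = 1.284295
T(3,1) = 1.288969 + (1.288969 − 1.312165)/3 = 1.281237
T(2,2) = 1.284295 + (1.284295 − 1.307328)/15 = 1.282759
T(3,2) = 1.281237 + (1.281237 − 1.284295)/15 = 1.281033
T(3,3) = 1.281033 + (1.281033 − 1.282759)/63 = 1.281006

1.2810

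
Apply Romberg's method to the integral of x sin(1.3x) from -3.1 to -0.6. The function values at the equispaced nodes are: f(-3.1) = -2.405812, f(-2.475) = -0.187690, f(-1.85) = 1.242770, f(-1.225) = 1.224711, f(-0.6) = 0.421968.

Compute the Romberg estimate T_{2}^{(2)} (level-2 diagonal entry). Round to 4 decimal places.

T_{0}^{(0)} (trapezoid, 1 panel, h=2.5000): -2.479805
T_{1}^{(0)} (trapezoid, 2 panels, h=1.2500): 0.313560
T_{2}^{(0)} (trapezoid, 4 panels, h=0.6250): 0.804918
T_{1}^{(1)} = 0.313560 + (0.313560 − (-2.479805))/3 = 1.244682
T_{2}^{(1)} = 0.804918 + (0.804918 − 0.313560)/3 = 0.968704
T_{2}^{(2)} = 0.968704 + (0.968704 − 1.244682)/15 = 0.950305

0.9503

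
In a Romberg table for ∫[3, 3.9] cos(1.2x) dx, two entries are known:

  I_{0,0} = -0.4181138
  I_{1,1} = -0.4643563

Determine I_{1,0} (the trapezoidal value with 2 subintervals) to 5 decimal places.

-0.45280

From I_{1,1} = (4·I_{1,0} − I_{0,0})/3, solve for I_{1,0}:
4·I_{1,0} = 3·(-0.4643563) + (-0.4181138) = -1.8111827
I_{1,0} = -0.4527957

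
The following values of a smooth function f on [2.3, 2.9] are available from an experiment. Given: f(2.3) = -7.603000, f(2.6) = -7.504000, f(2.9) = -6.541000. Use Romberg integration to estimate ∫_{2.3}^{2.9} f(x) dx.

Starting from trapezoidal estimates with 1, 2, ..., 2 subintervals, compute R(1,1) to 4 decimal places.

R(0,0) (trapezoid, 1 panel, h=0.6000): -4.243200
R(1,0) (trapezoid, 2 panels, h=0.3000): -4.372800
R(1,1) = -4.372800 + (-4.372800 − (-4.243200))/3 = -4.416000

-4.4160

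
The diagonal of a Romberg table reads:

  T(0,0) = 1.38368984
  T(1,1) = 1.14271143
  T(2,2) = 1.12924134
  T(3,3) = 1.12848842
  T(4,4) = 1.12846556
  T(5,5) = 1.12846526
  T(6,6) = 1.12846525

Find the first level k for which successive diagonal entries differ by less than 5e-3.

k = 3

|T(1,1) − T(0,0)| = 0.24097841 ≥ 5e-3
|T(2,2) − T(1,1)| = 0.01347009 ≥ 5e-3
|T(3,3) − T(2,2)| = 0.00075292 < 5e-3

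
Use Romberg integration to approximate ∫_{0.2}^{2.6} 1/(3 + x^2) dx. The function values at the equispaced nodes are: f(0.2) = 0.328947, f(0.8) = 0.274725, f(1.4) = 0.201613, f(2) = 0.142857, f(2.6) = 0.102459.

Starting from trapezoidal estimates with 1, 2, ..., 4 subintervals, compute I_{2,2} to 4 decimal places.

0.5014

I_{0,0} (trapezoid, 1 panel, h=2.4000): 0.517687
I_{1,0} (trapezoid, 2 panels, h=1.2000): 0.500779
I_{2,0} (trapezoid, 4 panels, h=0.6000): 0.500939
I_{1,1} = 0.500779 + (0.500779 − 0.517687)/3 = 0.495143
I_{2,1} = 0.500939 + (0.500939 − 0.500779)/3 = 0.500992
I_{2,2} = 0.500992 + (0.500992 − 0.495143)/15 = 0.501382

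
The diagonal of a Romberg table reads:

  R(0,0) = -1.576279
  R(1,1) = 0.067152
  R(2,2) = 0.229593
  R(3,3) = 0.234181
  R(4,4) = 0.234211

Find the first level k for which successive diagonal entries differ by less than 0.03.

|R(1,1) − R(0,0)| = 1.643431 ≥ 0.03
|R(2,2) − R(1,1)| = 0.162441 ≥ 0.03
|R(3,3) − R(2,2)| = 0.004588 < 0.03

k = 3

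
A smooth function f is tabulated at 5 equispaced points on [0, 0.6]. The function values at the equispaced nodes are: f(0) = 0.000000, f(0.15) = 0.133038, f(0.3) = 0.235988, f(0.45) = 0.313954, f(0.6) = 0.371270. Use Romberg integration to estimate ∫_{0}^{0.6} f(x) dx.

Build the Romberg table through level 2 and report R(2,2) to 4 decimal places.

0.1316

R(0,0) (trapezoid, 1 panel, h=0.6000): 0.111381
R(1,0) (trapezoid, 2 panels, h=0.3000): 0.126487
R(2,0) (trapezoid, 4 panels, h=0.1500): 0.130292
R(1,1) = 0.126487 + (0.126487 − 0.111381)/3 = 0.131522
R(2,1) = 0.130292 + (0.130292 − 0.126487)/3 = 0.131560
R(2,2) = 0.131560 + (0.131560 − 0.131522)/15 = 0.131563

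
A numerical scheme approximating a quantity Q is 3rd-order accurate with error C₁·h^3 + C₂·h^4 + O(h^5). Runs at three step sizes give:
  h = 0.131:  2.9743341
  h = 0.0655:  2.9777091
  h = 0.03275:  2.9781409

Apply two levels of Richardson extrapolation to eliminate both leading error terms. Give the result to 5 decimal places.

First eliminate the h^3 term (factor 2^3 = 8):
  B₁ = (8·2.9777091 − 2.9743341)/7 = 2.9781912
  B₂ = (8·2.9781409 − 2.9777091)/7 = 2.9782026
Then eliminate the h^4 term (factor 2^4 = 16):
  (16·2.9782026 − 2.9781912)/15 = 2.9782034

2.97820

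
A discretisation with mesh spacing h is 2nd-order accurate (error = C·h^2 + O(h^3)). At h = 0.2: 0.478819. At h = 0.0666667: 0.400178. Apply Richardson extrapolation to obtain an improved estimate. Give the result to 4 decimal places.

The leading error scales as h^2; refining by a factor of 3 reduces it by 3^2 = 9.
Extrapolated value = (9·A(h/3) − A(h)) / (9 − 1)
= (9·0.400178 − 0.478819) / 8
= 3.122783 / 8 = 0.390348

0.3903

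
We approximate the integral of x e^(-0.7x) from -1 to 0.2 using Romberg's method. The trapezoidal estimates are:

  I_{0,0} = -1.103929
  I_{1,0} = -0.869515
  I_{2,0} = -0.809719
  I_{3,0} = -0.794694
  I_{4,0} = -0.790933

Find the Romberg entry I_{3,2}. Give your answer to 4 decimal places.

I_{2,1} = (4·(-0.809719) − (-0.869515)) / 3 = -0.789787
I_{3,1} = (4·(-0.794694) − (-0.809719)) / 3 = -0.789686
I_{3,2} = -0.789686 + (-0.789686 − (-0.789787))/15 = -0.789679

-0.7897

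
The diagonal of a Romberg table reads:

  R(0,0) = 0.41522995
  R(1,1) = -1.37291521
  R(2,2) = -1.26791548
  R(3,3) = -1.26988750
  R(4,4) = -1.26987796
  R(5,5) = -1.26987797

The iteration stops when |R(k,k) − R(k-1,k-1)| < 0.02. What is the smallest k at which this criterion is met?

k = 3

|R(1,1) − R(0,0)| = 1.78814516 ≥ 0.02
|R(2,2) − R(1,1)| = 0.10499973 ≥ 0.02
|R(3,3) − R(2,2)| = 0.00197202 < 0.02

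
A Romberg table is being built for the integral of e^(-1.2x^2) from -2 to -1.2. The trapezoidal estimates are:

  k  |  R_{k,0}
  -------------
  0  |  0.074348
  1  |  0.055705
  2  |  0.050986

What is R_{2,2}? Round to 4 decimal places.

0.0494

Richardson extrapolation on the trapezoidal column (denominator 4−1=3):
R_{1,1} = 0.055705 + (0.055705 − 0.074348)/3 = 0.049491
R_{2,1} = 0.050986 + (0.050986 − 0.055705)/3 = 0.049413
R_{2,2} = (16·0.049413 − 0.049491) / 15 = 0.049408
(Column j=1 coincides with Simpson's rule on the same nodes.)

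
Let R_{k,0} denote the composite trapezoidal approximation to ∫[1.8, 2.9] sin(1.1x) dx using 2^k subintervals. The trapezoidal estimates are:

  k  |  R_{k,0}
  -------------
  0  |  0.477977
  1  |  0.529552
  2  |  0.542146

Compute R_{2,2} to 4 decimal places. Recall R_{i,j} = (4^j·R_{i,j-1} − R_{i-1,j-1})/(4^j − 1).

0.5463

Richardson extrapolation on the trapezoidal column (denominator 4−1=3):
R_{1,1} = (4·0.529552 − 0.477977) / 3 = 0.546744
R_{2,1} = (4·0.542146 − 0.529552) / 3 = 0.546344
R_{2,2} = (16·0.546344 − 0.546744) / 15 = 0.546317
(Column j=1 coincides with Simpson's rule on the same nodes.)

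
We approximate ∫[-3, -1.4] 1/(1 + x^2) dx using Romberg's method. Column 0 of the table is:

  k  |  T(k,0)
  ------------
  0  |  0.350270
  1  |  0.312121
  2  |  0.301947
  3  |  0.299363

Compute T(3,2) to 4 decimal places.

0.2985

Richardson extrapolation on the trapezoidal column (denominator 4−1=3):
T(2,1) = (4·0.301947 − 0.312121) / 3 = 0.298556
T(3,1) = (4·0.299363 − 0.301947) / 3 = 0.298502
T(3,2) = (16·0.298502 − 0.298556) / 15 = 0.298498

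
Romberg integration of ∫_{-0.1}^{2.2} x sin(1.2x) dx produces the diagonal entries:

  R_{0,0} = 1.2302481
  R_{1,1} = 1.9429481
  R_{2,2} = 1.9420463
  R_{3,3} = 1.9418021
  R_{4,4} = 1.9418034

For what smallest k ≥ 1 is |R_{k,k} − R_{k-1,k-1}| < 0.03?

k = 2

|R_{1,1} − R_{0,0}| = 0.7127000 ≥ 0.03
|R_{2,2} − R_{1,1}| = 0.0009018 < 0.03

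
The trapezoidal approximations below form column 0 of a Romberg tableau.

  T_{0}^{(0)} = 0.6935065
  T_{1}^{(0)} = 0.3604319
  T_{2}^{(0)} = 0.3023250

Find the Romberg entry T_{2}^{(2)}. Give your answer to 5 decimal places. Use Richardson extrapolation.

0.28519

Richardson extrapolation on the trapezoidal column (denominator 4−1=3):
T_{1}^{(1)} = (4·0.3604319 − 0.6935065) / 3 = 0.2494070
T_{2}^{(1)} = (4·0.3023250 − 0.3604319) / 3 = 0.2829560
T_{2}^{(2)} = 0.2829560 + (0.2829560 − 0.2494070)/15 = 0.2851926
(Column j=1 coincides with Simpson's rule on the same nodes.)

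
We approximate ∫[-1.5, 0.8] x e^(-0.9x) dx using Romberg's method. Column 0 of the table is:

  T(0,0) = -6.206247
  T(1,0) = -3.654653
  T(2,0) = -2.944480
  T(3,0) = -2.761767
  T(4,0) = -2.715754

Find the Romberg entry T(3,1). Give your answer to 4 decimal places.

Richardson extrapolation on the trapezoidal column (denominator 4−1=3):
T(3,1) = (4·(-2.761767) − (-2.944480)) / 3 = -2.700863
(Column j=1 coincides with Simpson's rule on the same nodes.)

-2.7009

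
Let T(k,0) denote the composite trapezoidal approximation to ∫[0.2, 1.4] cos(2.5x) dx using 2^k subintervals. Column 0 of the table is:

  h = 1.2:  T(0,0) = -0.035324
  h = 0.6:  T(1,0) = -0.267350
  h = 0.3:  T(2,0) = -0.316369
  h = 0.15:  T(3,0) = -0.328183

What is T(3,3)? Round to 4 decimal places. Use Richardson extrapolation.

Richardson extrapolation on the trapezoidal column (denominator 4−1=3):
T(1,1) = (4·(-0.267350) − (-0.035324)) / 3 = -0.344692
T(2,1) = (4·(-0.316369) − (-0.267350)) / 3 = -0.332709
T(3,1) = -0.328183 + (-0.328183 − (-0.316369))/3 = -0.332121
T(2,2) = -0.332709 + (-0.332709 − (-0.344692))/15 = -0.331910
T(3,2) = (16·(-0.332121) − (-0.332709)) / 15 = -0.332082
T(3,3) = -0.332082 + (-0.332082 − (-0.331910))/63 = -0.332085

-0.3321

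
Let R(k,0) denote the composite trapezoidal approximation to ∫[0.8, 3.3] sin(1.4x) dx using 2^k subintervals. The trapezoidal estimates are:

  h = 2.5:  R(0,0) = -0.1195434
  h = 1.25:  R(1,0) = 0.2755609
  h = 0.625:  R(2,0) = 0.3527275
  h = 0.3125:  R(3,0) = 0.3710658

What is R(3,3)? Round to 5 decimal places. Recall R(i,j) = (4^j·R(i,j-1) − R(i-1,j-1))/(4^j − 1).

R(1,1) = (4·0.2755609 − (-0.1195434)) / 3 = 0.4072623
R(2,1) = (4·0.3527275 − 0.2755609) / 3 = 0.3784497
R(3,1) = (4·0.3710658 − 0.3527275) / 3 = 0.3771786
R(2,2) = (16·0.3784497 − 0.4072623) / 15 = 0.3765289
R(3,2) = (16·0.3771786 − 0.3784497) / 15 = 0.3770939
R(3,3) = 0.3770939 + (0.3770939 − 0.3765289)/63 = 0.3771029

0.37710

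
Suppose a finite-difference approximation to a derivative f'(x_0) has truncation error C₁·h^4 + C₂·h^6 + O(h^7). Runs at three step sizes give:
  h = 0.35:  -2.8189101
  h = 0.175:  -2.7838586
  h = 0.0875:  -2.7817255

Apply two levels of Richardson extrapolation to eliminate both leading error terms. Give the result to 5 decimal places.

-2.78158

First eliminate the h^4 term (factor 2^4 = 16):
  B₁ = (16·(-2.7838586) − (-2.8189101))/15 = -2.7815218
  B₂ = (16·(-2.7817255) − (-2.7838586))/15 = -2.7815833
Then eliminate the h^6 term (factor 2^6 = 64):
  (64·(-2.7815833) − (-2.7815218))/63 = -2.7815843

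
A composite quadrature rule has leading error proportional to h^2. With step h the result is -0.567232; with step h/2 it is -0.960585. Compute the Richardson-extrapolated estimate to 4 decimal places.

-1.0917

The leading error scales as h^2; refining by a factor of 2 reduces it by 2^2 = 4.
Extrapolated value = (4·A(h/2) − A(h)) / (4 − 1)
= (4·(-0.960585) − (-0.567232)) / 3
= -3.275108 / 3 = -1.091703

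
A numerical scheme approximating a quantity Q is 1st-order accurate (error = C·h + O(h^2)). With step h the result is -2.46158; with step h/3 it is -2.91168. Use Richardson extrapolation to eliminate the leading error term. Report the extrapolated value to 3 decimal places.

-3.137

The leading error scales as h; refining by a factor of 3 reduces it by 3^1 = 3.
Extrapolated value = (3·A(h/3) − A(h)) / (3 − 1)
= (3·(-2.91168) − (-2.46158)) / 2
= -6.27346 / 2 = -3.13673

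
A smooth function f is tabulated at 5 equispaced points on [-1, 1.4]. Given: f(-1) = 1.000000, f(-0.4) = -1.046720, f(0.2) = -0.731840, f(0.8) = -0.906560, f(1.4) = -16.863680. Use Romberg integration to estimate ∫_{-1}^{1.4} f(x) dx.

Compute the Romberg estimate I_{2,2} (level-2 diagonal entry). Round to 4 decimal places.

I_{0,0} (trapezoid, 1 panel, h=2.4000): -19.036416
I_{1,0} (trapezoid, 2 panels, h=1.2000): -10.396416
I_{2,0} (trapezoid, 4 panels, h=0.6000): -6.370176
I_{1,1} = -10.396416 + (-10.396416 − (-19.036416))/3 = -7.516416
I_{2,1} = -6.370176 + (-6.370176 − (-10.396416))/3 = -5.028096
I_{2,2} = -5.028096 + (-5.028096 − (-7.516416))/15 = -4.862208

-4.8622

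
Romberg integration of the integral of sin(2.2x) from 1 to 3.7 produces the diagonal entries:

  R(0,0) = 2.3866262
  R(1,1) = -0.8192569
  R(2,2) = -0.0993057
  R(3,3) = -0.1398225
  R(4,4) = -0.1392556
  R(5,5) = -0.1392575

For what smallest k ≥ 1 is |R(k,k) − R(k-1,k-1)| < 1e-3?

k = 4

|R(1,1) − R(0,0)| = 3.2058831 ≥ 1e-3
|R(2,2) − R(1,1)| = 0.7199512 ≥ 1e-3
|R(3,3) − R(2,2)| = 0.0405168 ≥ 1e-3
|R(4,4) − R(3,3)| = 0.0005669 < 1e-3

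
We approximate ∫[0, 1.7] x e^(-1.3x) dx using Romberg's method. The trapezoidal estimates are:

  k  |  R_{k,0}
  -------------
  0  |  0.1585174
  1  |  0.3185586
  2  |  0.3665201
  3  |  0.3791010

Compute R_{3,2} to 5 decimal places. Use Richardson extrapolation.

0.38335

R_{2,1} = (4·0.3665201 − 0.3185586) / 3 = 0.3825073
R_{3,1} = (4·0.3791010 − 0.3665201) / 3 = 0.3832946
R_{3,2} = 0.3832946 + (0.3832946 − 0.3825073)/15 = 0.3833471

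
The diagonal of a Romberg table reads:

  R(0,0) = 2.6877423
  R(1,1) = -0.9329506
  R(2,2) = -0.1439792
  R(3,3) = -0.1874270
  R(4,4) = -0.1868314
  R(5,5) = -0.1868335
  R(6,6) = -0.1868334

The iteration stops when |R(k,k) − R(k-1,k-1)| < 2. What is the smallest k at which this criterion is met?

|R(1,1) − R(0,0)| = 3.6206929 ≥ 2
|R(2,2) − R(1,1)| = 0.7889714 < 2

k = 2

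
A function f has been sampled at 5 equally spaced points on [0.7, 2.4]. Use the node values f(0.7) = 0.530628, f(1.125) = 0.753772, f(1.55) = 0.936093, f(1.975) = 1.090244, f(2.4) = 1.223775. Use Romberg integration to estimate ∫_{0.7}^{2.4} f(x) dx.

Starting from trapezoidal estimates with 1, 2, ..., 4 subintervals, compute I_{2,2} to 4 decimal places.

I_{0,0} (trapezoid, 1 panel, h=1.7000): 1.491243
I_{1,0} (trapezoid, 2 panels, h=0.8500): 1.541300
I_{2,0} (trapezoid, 4 panels, h=0.4250): 1.554357
I_{1,1} = 1.541300 + (1.541300 − 1.491243)/3 = 1.557986
I_{2,1} = 1.554357 + (1.554357 − 1.541300)/3 = 1.558709
I_{2,2} = 1.558709 + (1.558709 − 1.557986)/15 = 1.558757

1.5588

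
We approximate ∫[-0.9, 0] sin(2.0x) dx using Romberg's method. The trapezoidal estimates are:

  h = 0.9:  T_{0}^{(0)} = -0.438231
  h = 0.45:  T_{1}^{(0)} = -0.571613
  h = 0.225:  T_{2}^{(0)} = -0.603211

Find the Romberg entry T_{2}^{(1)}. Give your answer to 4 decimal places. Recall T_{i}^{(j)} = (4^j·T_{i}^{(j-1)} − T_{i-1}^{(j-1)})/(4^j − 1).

Richardson extrapolation on the trapezoidal column (denominator 4−1=3):
T_{2}^{(1)} = -0.603211 + (-0.603211 − (-0.571613))/3 = -0.613744
(Column j=1 coincides with Simpson's rule on the same nodes.)

-0.6137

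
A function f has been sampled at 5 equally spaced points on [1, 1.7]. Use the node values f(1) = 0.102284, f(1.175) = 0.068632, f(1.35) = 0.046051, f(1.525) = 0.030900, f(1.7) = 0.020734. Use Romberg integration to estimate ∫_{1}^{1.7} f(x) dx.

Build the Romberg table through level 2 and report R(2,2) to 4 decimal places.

0.0358

R(0,0) (trapezoid, 1 panel, h=0.7000): 0.043056
R(1,0) (trapezoid, 2 panels, h=0.3500): 0.037646
R(2,0) (trapezoid, 4 panels, h=0.1750): 0.036241
R(1,1) = 0.037646 + (0.037646 − 0.043056)/3 = 0.035843
R(2,1) = 0.036241 + (0.036241 − 0.037646)/3 = 0.035773
R(2,2) = 0.035773 + (0.035773 − 0.035843)/15 = 0.035768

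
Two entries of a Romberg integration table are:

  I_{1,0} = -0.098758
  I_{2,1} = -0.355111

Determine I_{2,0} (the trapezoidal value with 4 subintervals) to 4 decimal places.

From I_{2,1} = (4·I_{2,0} − I_{1,0})/3, solve for I_{2,0}:
4·I_{2,0} = 3·(-0.355111) + (-0.098758) = -1.164091
I_{2,0} = -0.291023

-0.2910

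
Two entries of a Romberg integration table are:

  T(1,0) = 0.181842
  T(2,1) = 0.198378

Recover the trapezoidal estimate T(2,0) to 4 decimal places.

From T(2,1) = (4·T(2,0) − T(1,0))/3, solve for T(2,0):
4·T(2,0) = 3·0.198378 + 0.181842 = 0.776976
T(2,0) = 0.194244

0.1942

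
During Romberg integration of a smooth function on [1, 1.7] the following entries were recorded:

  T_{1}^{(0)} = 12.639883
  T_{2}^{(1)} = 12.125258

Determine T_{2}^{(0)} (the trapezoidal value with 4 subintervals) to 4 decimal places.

12.2539

From T_{2}^{(1)} = (4·T_{2}^{(0)} − T_{1}^{(0)})/3, solve for T_{2}^{(0)}:
4·T_{2}^{(0)} = 3·12.125258 + 12.639883 = 49.015657
T_{2}^{(0)} = 12.253914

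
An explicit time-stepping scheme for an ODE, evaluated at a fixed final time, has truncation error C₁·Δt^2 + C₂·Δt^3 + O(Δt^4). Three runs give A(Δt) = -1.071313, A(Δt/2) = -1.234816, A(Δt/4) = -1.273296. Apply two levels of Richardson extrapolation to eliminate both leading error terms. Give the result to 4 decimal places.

-1.2857

First eliminate the Δt^2 term (factor 2^2 = 4):
  B₁ = (4·(-1.234816) − (-1.071313))/3 = -1.289317
  B₂ = (4·(-1.273296) − (-1.234816))/3 = -1.286123
Then eliminate the Δt^3 term (factor 2^3 = 8):
  (8·(-1.286123) − (-1.289317))/7 = -1.285667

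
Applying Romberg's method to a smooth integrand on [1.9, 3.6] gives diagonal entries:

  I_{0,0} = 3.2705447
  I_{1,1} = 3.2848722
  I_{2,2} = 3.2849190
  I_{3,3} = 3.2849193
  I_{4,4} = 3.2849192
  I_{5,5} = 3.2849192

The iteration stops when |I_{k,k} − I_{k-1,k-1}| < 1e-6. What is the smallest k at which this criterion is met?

|I_{1,1} − I_{0,0}| = 0.0143275 ≥ 1e-6
|I_{2,2} − I_{1,1}| = 0.0000468 ≥ 1e-6
|I_{3,3} − I_{2,2}| = 0.0000003 < 1e-6

k = 3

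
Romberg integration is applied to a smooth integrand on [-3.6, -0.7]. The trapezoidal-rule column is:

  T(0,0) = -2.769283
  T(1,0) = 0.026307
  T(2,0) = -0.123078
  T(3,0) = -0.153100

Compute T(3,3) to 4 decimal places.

-0.1611

Richardson extrapolation on the trapezoidal column (denominator 4−1=3):
T(1,1) = (4·0.026307 − (-2.769283)) / 3 = 0.958170
T(2,1) = -0.123078 + (-0.123078 − 0.026307)/3 = -0.172873
T(3,1) = (4·(-0.153100) − (-0.123078)) / 3 = -0.163107
T(2,2) = (16·(-0.172873) − 0.958170) / 15 = -0.248276
T(3,2) = (16·(-0.163107) − (-0.172873)) / 15 = -0.162456
T(3,3) = (64·(-0.162456) − (-0.248276)) / 63 = -0.161094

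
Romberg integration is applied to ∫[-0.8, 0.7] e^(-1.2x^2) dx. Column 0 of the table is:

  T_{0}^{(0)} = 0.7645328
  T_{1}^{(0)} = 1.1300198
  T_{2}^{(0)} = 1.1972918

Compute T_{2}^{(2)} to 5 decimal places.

Richardson extrapolation on the trapezoidal column (denominator 4−1=3):
T_{1}^{(1)} = (4·1.1300198 − 0.7645328) / 3 = 1.2518488
T_{2}^{(1)} = 1.1972918 + (1.1972918 − 1.1300198)/3 = 1.2197158
T_{2}^{(2)} = 1.2197158 + (1.2197158 − 1.2518488)/15 = 1.2175736

1.21757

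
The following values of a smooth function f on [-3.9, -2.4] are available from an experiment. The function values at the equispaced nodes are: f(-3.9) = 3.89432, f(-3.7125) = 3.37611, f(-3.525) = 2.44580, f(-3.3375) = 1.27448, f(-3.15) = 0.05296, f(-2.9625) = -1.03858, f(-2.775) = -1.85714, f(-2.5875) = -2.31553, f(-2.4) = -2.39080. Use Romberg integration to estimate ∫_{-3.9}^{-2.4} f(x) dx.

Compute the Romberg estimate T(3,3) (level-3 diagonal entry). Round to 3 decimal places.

T(0,0) (trapezoid, 1 panel, h=1.5000): 1.12764
T(1,0) (trapezoid, 2 panels, h=0.7500): 0.60354
T(2,0) (trapezoid, 4 panels, h=0.3750): 0.52252
T(3,0) (trapezoid, 8 panels, h=0.1875): 0.50435
T(1,1) = 0.60354 + (0.60354 − 1.12764)/3 = 0.42884
T(2,1) = 0.52252 + (0.52252 − 0.60354)/3 = 0.49551
T(3,1) = 0.50435 + (0.50435 − 0.52252)/3 = 0.49829
T(2,2) = 0.49551 + (0.49551 − 0.42884)/15 = 0.49995
T(3,2) = 0.49829 + (0.49829 − 0.49551)/15 = 0.49848
T(3,3) = 0.49848 + (0.49848 − 0.49995)/63 = 0.49846

0.498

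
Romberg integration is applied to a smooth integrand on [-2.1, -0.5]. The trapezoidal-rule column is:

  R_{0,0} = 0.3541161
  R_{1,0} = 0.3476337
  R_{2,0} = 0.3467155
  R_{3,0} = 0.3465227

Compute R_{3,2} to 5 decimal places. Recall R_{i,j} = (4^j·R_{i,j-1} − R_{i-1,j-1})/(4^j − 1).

0.34646

R_{2,1} = 0.3467155 + (0.3467155 − 0.3476337)/3 = 0.3464094
R_{3,1} = (4·0.3465227 − 0.3467155) / 3 = 0.3464584
R_{3,2} = (16·0.3464584 − 0.3464094) / 15 = 0.3464617
(Column j=1 coincides with Simpson's rule on the same nodes.)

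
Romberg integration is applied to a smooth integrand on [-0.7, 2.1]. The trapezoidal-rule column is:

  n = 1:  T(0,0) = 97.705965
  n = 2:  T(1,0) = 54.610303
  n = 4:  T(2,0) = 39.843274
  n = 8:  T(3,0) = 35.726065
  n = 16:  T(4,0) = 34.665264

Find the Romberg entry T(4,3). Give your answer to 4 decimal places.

34.3088

Richardson extrapolation on the trapezoidal column (denominator 4−1=3):
T(2,1) = 39.843274 + (39.843274 − 54.610303)/3 = 34.920931
T(3,1) = 35.726065 + (35.726065 − 39.843274)/3 = 34.353662
T(4,1) = 34.665264 + (34.665264 − 35.726065)/3 = 34.311664
T(3,2) = (16·34.353662 − 34.920931) / 15 = 34.315844
T(4,2) = (16·34.311664 − 34.353662) / 15 = 34.308864
T(4,3) = 34.308864 + (34.308864 − 34.315844)/63 = 34.308753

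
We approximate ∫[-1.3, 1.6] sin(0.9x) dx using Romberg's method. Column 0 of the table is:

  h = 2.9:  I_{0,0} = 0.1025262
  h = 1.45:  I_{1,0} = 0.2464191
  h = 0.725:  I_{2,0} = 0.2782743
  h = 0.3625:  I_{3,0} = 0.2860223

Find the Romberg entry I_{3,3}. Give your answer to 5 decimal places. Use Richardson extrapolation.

0.28859

I_{1,1} = (4·0.2464191 − 0.1025262) / 3 = 0.2943834
I_{2,1} = (4·0.2782743 − 0.2464191) / 3 = 0.2888927
I_{3,1} = (4·0.2860223 − 0.2782743) / 3 = 0.2886050
I_{2,2} = (16·0.2888927 − 0.2943834) / 15 = 0.2885267
I_{3,2} = 0.2886050 + (0.2886050 − 0.2888927)/15 = 0.2885858
I_{3,3} = (64·0.2885858 − 0.2885267) / 63 = 0.2885867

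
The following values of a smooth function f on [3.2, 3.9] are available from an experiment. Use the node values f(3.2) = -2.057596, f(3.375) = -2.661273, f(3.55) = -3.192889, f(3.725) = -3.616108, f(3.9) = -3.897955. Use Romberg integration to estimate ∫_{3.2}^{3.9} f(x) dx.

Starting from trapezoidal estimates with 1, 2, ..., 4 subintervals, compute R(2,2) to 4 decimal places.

R(0,0) (trapezoid, 1 panel, h=0.7000): -2.084443
R(1,0) (trapezoid, 2 panels, h=0.3500): -2.159733
R(2,0) (trapezoid, 4 panels, h=0.1750): -2.178408
R(1,1) = -2.159733 + (-2.159733 − (-2.084443))/3 = -2.184830
R(2,1) = -2.178408 + (-2.178408 − (-2.159733))/3 = -2.184633
R(2,2) = -2.184633 + (-2.184633 − (-2.184830))/15 = -2.184620

-2.1846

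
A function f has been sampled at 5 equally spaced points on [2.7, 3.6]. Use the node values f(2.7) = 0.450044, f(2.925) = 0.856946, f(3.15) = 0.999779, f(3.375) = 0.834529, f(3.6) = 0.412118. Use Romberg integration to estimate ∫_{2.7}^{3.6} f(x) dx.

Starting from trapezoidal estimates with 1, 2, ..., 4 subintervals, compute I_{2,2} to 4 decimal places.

I_{0,0} (trapezoid, 1 panel, h=0.9000): 0.387973
I_{1,0} (trapezoid, 2 panels, h=0.4500): 0.643887
I_{2,0} (trapezoid, 4 panels, h=0.2250): 0.702525
I_{1,1} = 0.643887 + (0.643887 − 0.387973)/3 = 0.729192
I_{2,1} = 0.702525 + (0.702525 − 0.643887)/3 = 0.722071
I_{2,2} = 0.722071 + (0.722071 − 0.729192)/15 = 0.721596

0.7216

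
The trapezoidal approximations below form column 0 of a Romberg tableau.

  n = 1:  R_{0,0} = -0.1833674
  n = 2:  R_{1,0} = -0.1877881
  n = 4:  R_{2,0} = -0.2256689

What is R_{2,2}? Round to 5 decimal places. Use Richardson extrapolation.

-0.24156

Richardson extrapolation on the trapezoidal column (denominator 4−1=3):
R_{1,1} = -0.1877881 + (-0.1877881 − (-0.1833674))/3 = -0.1892617
R_{2,1} = -0.2256689 + (-0.2256689 − (-0.1877881))/3 = -0.2382958
R_{2,2} = (16·(-0.2382958) − (-0.1892617)) / 15 = -0.2415647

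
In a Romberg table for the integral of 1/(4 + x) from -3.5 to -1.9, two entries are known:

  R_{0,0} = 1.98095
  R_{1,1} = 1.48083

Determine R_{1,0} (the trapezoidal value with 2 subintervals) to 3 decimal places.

From R_{1,1} = (4·R_{1,0} − R_{0,0})/3, solve for R_{1,0}:
4·R_{1,0} = 3·1.48083 + 1.98095 = 6.42344
R_{1,0} = 1.60586

1.606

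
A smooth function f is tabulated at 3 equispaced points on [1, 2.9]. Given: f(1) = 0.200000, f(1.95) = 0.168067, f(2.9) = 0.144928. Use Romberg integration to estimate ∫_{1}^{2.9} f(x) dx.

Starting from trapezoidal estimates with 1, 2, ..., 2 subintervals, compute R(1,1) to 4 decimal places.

0.3221

R(0,0) (trapezoid, 1 panel, h=1.9000): 0.327682
R(1,0) (trapezoid, 2 panels, h=0.9500): 0.323504
R(1,1) = 0.323504 + (0.323504 − 0.327682)/3 = 0.322111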